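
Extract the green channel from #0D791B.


Color: #0D791B
R = 0D = 13
G = 79 = 121
B = 1B = 27
Green = 121


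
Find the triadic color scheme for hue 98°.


Triadic: equally spaced at 120° intervals
H1 = 98°
H2 = (98 + 120) mod 360 = 218°
H3 = (98 + 240) mod 360 = 338°
Triadic = 98°, 218°, 338°


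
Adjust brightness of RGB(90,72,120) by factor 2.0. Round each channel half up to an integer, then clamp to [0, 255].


Multiply each channel by 2.0, round half up, clamp to [0, 255]
R: 90×2.0 = 180
G: 72×2.0 = 144
B: 120×2.0 = 240
= RGB(180, 144, 240)


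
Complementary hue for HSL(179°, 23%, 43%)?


Complement = opposite side of color wheel = hue + 180°
H' = (179 + 180) mod 360 = 359°
S and L unchanged.
= HSL(359°, 23%, 43%)


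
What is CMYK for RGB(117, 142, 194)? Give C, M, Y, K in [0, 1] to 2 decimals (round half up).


R'=117/255≈0.4588, G'=142/255≈0.5569, B'=194/255≈0.7608
K = 1 - max(R',G',B') = 1 - 194/255 = 61/255 = 0.23921… → 0.24
(1-R'-K)/(1-K) simplifies to (max-R)/max with max = 194:
C = (194-117)/194 = 77/194 = 0.39690… → 0.40
M = (194-142)/194 = 52/194 = 0.26804… → 0.27
Y = (194-194)/194 = 0/194 = 0 → 0.00
= CMYK(0.40, 0.27, 0.00, 0.24)


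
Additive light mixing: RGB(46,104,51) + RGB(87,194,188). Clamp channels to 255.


Additive: each channel = min(255, C₁+C₂)
R: 46+87 = 133 → 133
G: 104+194 = 298 → 255
B: 51+188 = 239 → 239
= RGB(133, 255, 239)


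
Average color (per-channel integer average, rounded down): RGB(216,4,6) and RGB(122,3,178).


Midpoint: each channel = ⌊(C₁+C₂)/2⌋
R: ⌊(216+122)/2⌋ = 169
G: ⌊(4+3)/2⌋ = 3
B: ⌊(6+178)/2⌋ = 92
= RGB(169, 3, 92)


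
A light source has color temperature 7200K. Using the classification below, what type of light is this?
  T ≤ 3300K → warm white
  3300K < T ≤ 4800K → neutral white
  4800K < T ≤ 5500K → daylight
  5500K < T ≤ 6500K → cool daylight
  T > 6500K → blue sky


Temperature: 7200K
7200K > 6500K → blue sky
Classification: blue sky


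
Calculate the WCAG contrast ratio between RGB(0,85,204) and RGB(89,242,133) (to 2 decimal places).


Linearize each sRGB channel c=v/255: c/12.92 if c ≤ 0.04045 else ((c+0.055)/1.055)^2.4
L = 0.2126×R_lin + 0.7152×G_lin + 0.0722×B_lin
Color 1 (0,85,204):
  R=0: 0/255≈0.0000 ≤ 0.04045 → 0.0000/12.92 ≈ 0.00000
  G=85: 85/255≈0.3333 > 0.04045 → ((0.3333+0.055)/1.055)^2.4 ≈ 0.09084
  B=204: 204/255≈0.8000 > 0.04045 → ((0.8000+0.055)/1.055)^2.4 ≈ 0.60383
  L1 = 0.2126×0.00000 + 0.7152×0.09084 + 0.0722×0.60383 ≈ 0.10857
Color 2 (89,242,133):
  R=89: 89/255≈0.3490 > 0.04045 → ((0.3490+0.055)/1.055)^2.4 ≈ 0.09990
  G=242: 242/255≈0.9490 > 0.04045 → ((0.9490+0.055)/1.055)^2.4 ≈ 0.88792
  B=133: 133/255≈0.5216 > 0.04045 → ((0.5216+0.055)/1.055)^2.4 ≈ 0.23455
  L2 = 0.2126×0.09990 + 0.7152×0.88792 + 0.0722×0.23455 ≈ 0.67322
Lighter = 0.67322, Darker = 0.10857
Ratio = (L_lighter + 0.05) / (L_darker + 0.05)
Ratio = (0.67322 + 0.05) / (0.10857 + 0.05) = 0.72322 / 0.15857 ≈ 4.5610
Ratio ≈ 4.56:1


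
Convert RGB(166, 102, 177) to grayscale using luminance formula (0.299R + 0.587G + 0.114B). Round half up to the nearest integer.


Gray = 0.299×R + 0.587×G + 0.114×B
Gray = 0.299×166 + 0.587×102 + 0.114×177
Gray = 49.634 + 59.874 + 20.178
Gray = 129.686 → round half up → 130
Gray = 130


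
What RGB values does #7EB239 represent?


7E → 126 (R)
B2 → 178 (G)
39 → 57 (B)
= RGB(126, 178, 57)


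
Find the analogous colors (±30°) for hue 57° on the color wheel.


Base hue: 57°
Left analog: (57 - 30) mod 360 = 27°
Right analog: (57 + 30) mod 360 = 87°
Analogous hues = 27° and 87°


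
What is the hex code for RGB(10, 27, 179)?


R = 10 → 0A (hex)
G = 27 → 1B (hex)
B = 179 → B3 (hex)
Hex = #0A1BB3


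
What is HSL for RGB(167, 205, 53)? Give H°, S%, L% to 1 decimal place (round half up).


Normalize: R'=167/255≈0.6549, G'=205/255≈0.8039, B'=53/255≈0.2078
Max=205/255, Min=53/255, Δ=Max-Min=152/255
L = (Max+Min)/2 = (205+53)/510 = 258/510 = 0.50588… → L = 50.6%
L > 0.5 → S = Δ/(2-Max-Min) = 152/(510-205-53) = 152/252 = 0.60317… → S = 60.3%
(the 1/255 factors cancel in S and H, so raw channel differences can be used)
Max is G' → H = 60 × ((B-R)/Δ + 2) = 60 × ((53-167)/152 + 2)
  -114/152 + 2 = -0.75 + 2 = 1.25
  H = 60 × 1.25 = 75° → H = 75.0°
= HSL(75.0°, 60.3%, 50.6%)


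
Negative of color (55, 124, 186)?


Invert: (255-R, 255-G, 255-B)
R: 255-55 = 200
G: 255-124 = 131
B: 255-186 = 69
= RGB(200, 131, 69)


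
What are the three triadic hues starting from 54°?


Triadic: equally spaced at 120° intervals
H1 = 54°
H2 = (54 + 120) mod 360 = 174°
H3 = (54 + 240) mod 360 = 294°
Triadic = 54°, 174°, 294°


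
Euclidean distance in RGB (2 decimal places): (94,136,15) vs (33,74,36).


d = √[(R₁-R₂)² + (G₁-G₂)² + (B₁-B₂)²]
d = √[(94-33)² + (136-74)² + (15-36)²]
d = √[3721 + 3844 + 441]
d = √8006
d ≈ 89.48


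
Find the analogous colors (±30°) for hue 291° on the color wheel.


Base hue: 291°
Left analog: (291 - 30) mod 360 = 261°
Right analog: (291 + 30) mod 360 = 321°
Analogous hues = 261° and 321°


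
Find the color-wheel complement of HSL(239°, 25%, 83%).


Complement = opposite side of color wheel = hue + 180°
H' = (239 + 180) mod 360 = 59°
S and L unchanged.
= HSL(59°, 25%, 83%)


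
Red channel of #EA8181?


Color: #EA8181
R = EA = 234
G = 81 = 129
B = 81 = 129
Red = 234


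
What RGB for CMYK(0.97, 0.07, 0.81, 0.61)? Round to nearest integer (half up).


R = 255 × (1-C) × (1-K) = 255 × 0.03 × 0.39 = 2.9835 → 3
G = 255 × (1-M) × (1-K) = 255 × 0.93 × 0.39 = 92.4885 → 92
B = 255 × (1-Y) × (1-K) = 255 × 0.19 × 0.39 = 18.8955 → 19
= RGB(3, 92, 19)


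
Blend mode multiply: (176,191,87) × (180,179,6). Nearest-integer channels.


Multiply: C = A×B/255, rounded to nearest integer
R: 176×180/255 = 31680/255 ≈ 124.235 → 124
G: 191×179/255 = 34189/255 ≈ 134.075 → 134
B: 87×6/255 = 522/255 ≈ 2.047 → 2
= RGB(124, 134, 2)


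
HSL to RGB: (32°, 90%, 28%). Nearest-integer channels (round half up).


H=32°, S=0.90, L=0.28
C = (1-|2L-1|)×S = (1-|-0.44|)×0.90 = 0.504
H' = H/60 = 32/60 ≈ 0.5333; X = C×(1-|H' mod 2 - 1|) = 0.2688
m = L - C/2 = 0.28 - 0.252 = 0.028
Sector ⌊H'⌋ = 0 → (R',G',B') = (0.504, 0.2688, 0.0)
RGB = ((R'+m)×255, (G'+m)×255, (B'+m)×255) = (135.66, 75.684, 7.14)
Round half up → RGB(136, 76, 7)


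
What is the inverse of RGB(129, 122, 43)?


Invert: (255-R, 255-G, 255-B)
R: 255-129 = 126
G: 255-122 = 133
B: 255-43 = 212
= RGB(126, 133, 212)


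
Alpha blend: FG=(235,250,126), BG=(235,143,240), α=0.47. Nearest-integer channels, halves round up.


C = α×F + (1-α)×B, with 1-α = 0.53
R: 0.47×235 + 0.53×235 = 110.45 + 124.55 = 235.00 → 235
G: 0.47×250 + 0.53×143 = 117.50 + 75.79 = 193.29 → 193
B: 0.47×126 + 0.53×240 = 59.22 + 127.20 = 186.42 → 186
= RGB(235, 193, 186)


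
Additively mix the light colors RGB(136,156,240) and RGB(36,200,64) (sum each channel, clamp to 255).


Additive: each channel = min(255, C₁+C₂)
R: 136+36 = 172 → 172
G: 156+200 = 356 → 255
B: 240+64 = 304 → 255
= RGB(172, 255, 255)


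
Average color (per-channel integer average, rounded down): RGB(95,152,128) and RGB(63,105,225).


Midpoint: each channel = ⌊(C₁+C₂)/2⌋
R: ⌊(95+63)/2⌋ = 79
G: ⌊(152+105)/2⌋ = 128
B: ⌊(128+225)/2⌋ = 176
= RGB(79, 128, 176)


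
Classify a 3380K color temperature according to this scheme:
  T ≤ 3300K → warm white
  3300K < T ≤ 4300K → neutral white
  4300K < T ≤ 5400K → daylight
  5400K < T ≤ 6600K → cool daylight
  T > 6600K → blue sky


Temperature: 3380K
3300K < 3380K ≤ 4300K → neutral white
Classification: neutral white


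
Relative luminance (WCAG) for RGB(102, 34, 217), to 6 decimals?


Linearize each channel (sRGB transfer function): c = v/255; c_lin = c/12.92 if c ≤ 0.04045, else ((c+0.055)/1.055)^2.4
  R: 102/255 ≈ 0.400000 > 0.04045 → ((0.400000+0.055)/1.055)^2.4 ≈ 0.132868
  G: 34/255 ≈ 0.133333 > 0.04045 → ((0.133333+0.055)/1.055)^2.4 ≈ 0.015996
  B: 217/255 ≈ 0.850980 > 0.04045 → ((0.850980+0.055)/1.055)^2.4 ≈ 0.693872
R_lin = 0.132868, G_lin = 0.015996, B_lin = 0.693872
L = 0.2126×R + 0.7152×G + 0.0722×B
L = 0.2126×0.132868 + 0.7152×0.015996 + 0.0722×0.693872
L ≈ 0.089786


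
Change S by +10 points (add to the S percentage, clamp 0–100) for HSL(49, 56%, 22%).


Original S = 56%
Adjustment = +10 percentage points
New S = 56 + (10) = 66
Clamp to [0, 100] → 66
= HSL(49°, 66%, 22%)


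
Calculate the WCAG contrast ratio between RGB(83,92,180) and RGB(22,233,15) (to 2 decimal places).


Linearize each sRGB channel c=v/255: c/12.92 if c ≤ 0.04045 else ((c+0.055)/1.055)^2.4
L = 0.2126×R_lin + 0.7152×G_lin + 0.0722×B_lin
Color 1 (83,92,180):
  R=83: 83/255≈0.3255 > 0.04045 → ((0.3255+0.055)/1.055)^2.4 ≈ 0.08650
  G=92: 92/255≈0.3608 > 0.04045 → ((0.3608+0.055)/1.055)^2.4 ≈ 0.10702
  B=180: 180/255≈0.7059 > 0.04045 → ((0.7059+0.055)/1.055)^2.4 ≈ 0.45641
  L1 = 0.2126×0.08650 + 0.7152×0.10702 + 0.0722×0.45641 ≈ 0.12789
Color 2 (22,233,15):
  R=22: 22/255≈0.0863 > 0.04045 → ((0.0863+0.055)/1.055)^2.4 ≈ 0.00802
  G=233: 233/255≈0.9137 > 0.04045 → ((0.9137+0.055)/1.055)^2.4 ≈ 0.81485
  B=15: 15/255≈0.0588 > 0.04045 → ((0.0588+0.055)/1.055)^2.4 ≈ 0.00478
  L2 = 0.2126×0.00802 + 0.7152×0.81485 + 0.0722×0.00478 ≈ 0.58483
Lighter = 0.58483, Darker = 0.12789
Ratio = (L_lighter + 0.05) / (L_darker + 0.05)
Ratio = (0.58483 + 0.05) / (0.12789 + 0.05) = 0.63483 / 0.17789 ≈ 3.5687
Ratio ≈ 3.57:1


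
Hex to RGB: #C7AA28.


C7 → 199 (R)
AA → 170 (G)
28 → 40 (B)
= RGB(199, 170, 40)


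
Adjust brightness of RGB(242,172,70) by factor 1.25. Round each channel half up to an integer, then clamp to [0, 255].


Multiply each channel by 1.25, round half up, clamp to [0, 255]
R: 242×1.25 = 302.5 → round → 303 → clamp → 255
G: 172×1.25 = 215
B: 70×1.25 = 87.5 → round → 88
= RGB(255, 215, 88)


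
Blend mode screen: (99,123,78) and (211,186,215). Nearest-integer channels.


Screen: C = 255 - (255-A)×(255-B)/255, rounded to nearest integer
R: 255 - (255-99)×(255-211)/255 = 255 - 6864/255 ≈ 255 - 26.918 = 228.082 → 228
G: 255 - (255-123)×(255-186)/255 = 255 - 9108/255 ≈ 255 - 35.718 = 219.282 → 219
B: 255 - (255-78)×(255-215)/255 = 255 - 7080/255 ≈ 255 - 27.765 = 227.235 → 227
= RGB(228, 219, 227)


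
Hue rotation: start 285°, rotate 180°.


New hue = (H + rotation) mod 360
New hue = (285 + 180) mod 360
= 465 mod 360
= 105°


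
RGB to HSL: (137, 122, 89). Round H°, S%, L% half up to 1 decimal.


Normalize: R'=137/255≈0.5373, G'=122/255≈0.4784, B'=89/255≈0.3490
Max=137/255, Min=89/255, Δ=Max-Min=48/255
L = (Max+Min)/2 = (137+89)/510 = 226/510 = 0.44313… → L = 44.3%
L ≤ 0.5 → S = Δ/(Max+Min) = 48/(137+89) = 48/226 = 0.21238… → S = 21.2%
(the 1/255 factors cancel in S and H, so raw channel differences can be used)
Max is R' → H = 60 × (((G-B)/Δ) mod 6) = 60 × (((122-89)/48) mod 6)
  33/48 = 0.6875
  H = 60 × 0.6875 = 41.25° → H = 41.3°
= HSL(41.3°, 21.2%, 44.3%)


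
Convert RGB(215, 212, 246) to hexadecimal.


R = 215 → D7 (hex)
G = 212 → D4 (hex)
B = 246 → F6 (hex)
Hex = #D7D4F6


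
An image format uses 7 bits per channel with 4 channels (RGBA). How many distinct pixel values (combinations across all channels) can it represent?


Total bits = 7 bits/channel × 4 channels = 28 bits
Distinct pixel values = 2^28
= 268,435,456 pixel values


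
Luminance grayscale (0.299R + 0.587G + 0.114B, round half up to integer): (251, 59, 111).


Gray = 0.299×R + 0.587×G + 0.114×B
Gray = 0.299×251 + 0.587×59 + 0.114×111
Gray = 75.049 + 34.633 + 12.654
Gray = 122.336 → round half up → 122
Gray = 122


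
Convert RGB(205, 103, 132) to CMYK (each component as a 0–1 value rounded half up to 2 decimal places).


R'=205/255≈0.8039, G'=103/255≈0.4039, B'=132/255≈0.5176
K = 1 - max(R',G',B') = 1 - 205/255 = 50/255 = 0.19607… → 0.20
(1-R'-K)/(1-K) simplifies to (max-R)/max with max = 205:
C = (205-205)/205 = 0/205 = 0 → 0.00
M = (205-103)/205 = 102/205 = 0.49756… → 0.50
Y = (205-132)/205 = 73/205 = 0.35609… → 0.36
= CMYK(0.00, 0.50, 0.36, 0.20)


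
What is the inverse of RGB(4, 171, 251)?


Invert: (255-R, 255-G, 255-B)
R: 255-4 = 251
G: 255-171 = 84
B: 255-251 = 4
= RGB(251, 84, 4)


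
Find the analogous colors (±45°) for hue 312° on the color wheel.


Base hue: 312°
Left analog: (312 - 45) mod 360 = 267°
Right analog: (312 + 45) mod 360 = 357°
Analogous hues = 267° and 357°


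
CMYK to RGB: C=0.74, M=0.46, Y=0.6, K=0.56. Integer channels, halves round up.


R = 255 × (1-C) × (1-K) = 255 × 0.26 × 0.44 = 29.172 → 29
G = 255 × (1-M) × (1-K) = 255 × 0.54 × 0.44 = 60.588 → 61
B = 255 × (1-Y) × (1-K) = 255 × 0.40 × 0.44 = 44.88 → 45
= RGB(29, 61, 45)


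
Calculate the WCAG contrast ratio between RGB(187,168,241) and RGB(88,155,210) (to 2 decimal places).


Linearize each sRGB channel c=v/255: c/12.92 if c ≤ 0.04045 else ((c+0.055)/1.055)^2.4
L = 0.2126×R_lin + 0.7152×G_lin + 0.0722×B_lin
Color 1 (187,168,241):
  R=187: 187/255≈0.7333 > 0.04045 → ((0.7333+0.055)/1.055)^2.4 ≈ 0.49693
  G=168: 168/255≈0.6588 > 0.04045 → ((0.6588+0.055)/1.055)^2.4 ≈ 0.39157
  B=241: 241/255≈0.9451 > 0.04045 → ((0.9451+0.055)/1.055)^2.4 ≈ 0.87962
  L1 = 0.2126×0.49693 + 0.7152×0.39157 + 0.0722×0.87962 ≈ 0.44921
Color 2 (88,155,210):
  R=88: 88/255≈0.3451 > 0.04045 → ((0.3451+0.055)/1.055)^2.4 ≈ 0.09759
  G=155: 155/255≈0.6078 > 0.04045 → ((0.6078+0.055)/1.055)^2.4 ≈ 0.32778
  B=210: 210/255≈0.8235 > 0.04045 → ((0.8235+0.055)/1.055)^2.4 ≈ 0.64448
  L2 = 0.2126×0.09759 + 0.7152×0.32778 + 0.0722×0.64448 ≈ 0.30171
Lighter = 0.44921, Darker = 0.30171
Ratio = (L_lighter + 0.05) / (L_darker + 0.05)
Ratio = (0.44921 + 0.05) / (0.30171 + 0.05) = 0.49921 / 0.35171 ≈ 1.4194
Ratio ≈ 1.42:1


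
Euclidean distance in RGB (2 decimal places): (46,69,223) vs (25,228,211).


d = √[(R₁-R₂)² + (G₁-G₂)² + (B₁-B₂)²]
d = √[(46-25)² + (69-228)² + (223-211)²]
d = √[441 + 25281 + 144]
d = √25866
d ≈ 160.83


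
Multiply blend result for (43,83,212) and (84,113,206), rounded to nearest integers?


Multiply: C = A×B/255, rounded to nearest integer
R: 43×84/255 = 3612/255 ≈ 14.165 → 14
G: 83×113/255 = 9379/255 ≈ 36.780 → 37
B: 212×206/255 = 43672/255 ≈ 171.263 → 171
= RGB(14, 37, 171)


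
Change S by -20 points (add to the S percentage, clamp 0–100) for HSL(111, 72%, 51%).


Original S = 72%
Adjustment = -20 percentage points
New S = 72 + (-20) = 52
Clamp to [0, 100] → 52
= HSL(111°, 52%, 51%)


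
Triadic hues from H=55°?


Triadic: equally spaced at 120° intervals
H1 = 55°
H2 = (55 + 120) mod 360 = 175°
H3 = (55 + 240) mod 360 = 295°
Triadic = 55°, 175°, 295°


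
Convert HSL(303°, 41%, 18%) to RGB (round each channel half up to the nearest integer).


H=303°, S=0.41, L=0.18
C = (1-|2L-1|)×S = (1-|-0.64|)×0.41 = 0.1476
H' = H/60 = 303/60 ≈ 5.0500; X = C×(1-|H' mod 2 - 1|) = 0.14022
m = L - C/2 = 0.18 - 0.0738 = 0.1062
Sector ⌊H'⌋ = 5 → (R',G',B') = (0.1476, 0.0, 0.14022)
RGB = ((R'+m)×255, (G'+m)×255, (B'+m)×255) = (64.719, 27.081, 62.8371)
Round half up → RGB(65, 27, 63)


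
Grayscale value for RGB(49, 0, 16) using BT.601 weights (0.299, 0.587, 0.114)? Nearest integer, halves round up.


Gray = 0.299×R + 0.587×G + 0.114×B
Gray = 0.299×49 + 0.587×0 + 0.114×16
Gray = 14.651 + 0.000 + 1.824
Gray = 16.475 → round half up → 16
Gray = 16


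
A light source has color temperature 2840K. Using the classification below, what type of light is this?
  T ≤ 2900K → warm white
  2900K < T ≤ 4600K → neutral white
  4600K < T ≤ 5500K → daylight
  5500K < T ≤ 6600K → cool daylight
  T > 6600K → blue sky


Temperature: 2840K
2840K ≤ 2900K → warm white
Classification: warm white


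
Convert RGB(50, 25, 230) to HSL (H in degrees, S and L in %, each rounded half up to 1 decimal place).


Normalize: R'=50/255≈0.1961, G'=25/255≈0.0980, B'=230/255≈0.9020
Max=230/255, Min=25/255, Δ=Max-Min=205/255
L = (Max+Min)/2 = (230+25)/510 = 255/510 = 0.5 → L = 50.0%
L ≤ 0.5 → S = Δ/(Max+Min) = 205/(230+25) = 205/255 = 0.80392… → S = 80.4%
(the 1/255 factors cancel in S and H, so raw channel differences can be used)
Max is B' → H = 60 × ((R-G)/Δ + 4) = 60 × ((50-25)/205 + 4)
  25/205 + 4 = 0.1219… + 4 = 4.1219…
  H = 60 × 4.1219… = 247.317…° → H = 247.3°
= HSL(247.3°, 80.4%, 50.0%)


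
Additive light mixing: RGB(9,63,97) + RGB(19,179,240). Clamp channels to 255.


Additive: each channel = min(255, C₁+C₂)
R: 9+19 = 28 → 28
G: 63+179 = 242 → 242
B: 97+240 = 337 → 255
= RGB(28, 242, 255)


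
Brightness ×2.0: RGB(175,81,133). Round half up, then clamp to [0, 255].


Multiply each channel by 2.0, round half up, clamp to [0, 255]
R: 175×2.0 = 350 → clamp → 255
G: 81×2.0 = 162
B: 133×2.0 = 266 → clamp → 255
= RGB(255, 162, 255)


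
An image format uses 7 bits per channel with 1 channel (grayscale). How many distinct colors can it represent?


Total bits = 7 bits/channel × 1 channels = 7 bits
Distinct colors = 2^7
= 128 colors


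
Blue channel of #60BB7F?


Color: #60BB7F
R = 60 = 96
G = BB = 187
B = 7F = 127
Blue = 127


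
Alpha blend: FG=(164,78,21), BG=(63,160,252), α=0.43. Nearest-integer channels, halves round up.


C = α×F + (1-α)×B, with 1-α = 0.57
R: 0.43×164 + 0.57×63 = 70.52 + 35.91 = 106.43 → 106
G: 0.43×78 + 0.57×160 = 33.54 + 91.20 = 124.74 → 125
B: 0.43×21 + 0.57×252 = 9.03 + 143.64 = 152.67 → 153
= RGB(106, 125, 153)


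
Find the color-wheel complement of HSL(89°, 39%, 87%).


Complement = opposite side of color wheel = hue + 180°
H' = (89 + 180) mod 360 = 269°
S and L unchanged.
= HSL(269°, 39%, 87%)


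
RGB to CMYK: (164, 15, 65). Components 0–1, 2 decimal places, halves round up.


R'=164/255≈0.6431, G'=15/255≈0.0588, B'=65/255≈0.2549
K = 1 - max(R',G',B') = 1 - 164/255 = 91/255 = 0.35686… → 0.36
(1-R'-K)/(1-K) simplifies to (max-R)/max with max = 164:
C = (164-164)/164 = 0/164 = 0 → 0.00
M = (164-15)/164 = 149/164 = 0.90853… → 0.91
Y = (164-65)/164 = 99/164 = 0.60365… → 0.60
= CMYK(0.00, 0.91, 0.60, 0.36)


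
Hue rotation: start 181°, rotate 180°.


New hue = (H + rotation) mod 360
New hue = (181 + 180) mod 360
= 361 mod 360
= 1°


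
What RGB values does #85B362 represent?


85 → 133 (R)
B3 → 179 (G)
62 → 98 (B)
= RGB(133, 179, 98)


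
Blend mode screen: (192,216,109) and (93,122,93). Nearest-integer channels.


Screen: C = 255 - (255-A)×(255-B)/255, rounded to nearest integer
R: 255 - (255-192)×(255-93)/255 = 255 - 10206/255 ≈ 255 - 40.024 = 214.976 → 215
G: 255 - (255-216)×(255-122)/255 = 255 - 5187/255 ≈ 255 - 20.341 = 234.659 → 235
B: 255 - (255-109)×(255-93)/255 = 255 - 23652/255 ≈ 255 - 92.753 = 162.247 → 162
= RGB(215, 235, 162)


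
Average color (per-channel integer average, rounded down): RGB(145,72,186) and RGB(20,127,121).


Midpoint: each channel = ⌊(C₁+C₂)/2⌋
R: ⌊(145+20)/2⌋ = 82
G: ⌊(72+127)/2⌋ = 99
B: ⌊(186+121)/2⌋ = 153
= RGB(82, 99, 153)


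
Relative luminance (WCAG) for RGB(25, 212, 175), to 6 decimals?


Linearize each channel (sRGB transfer function): c = v/255; c_lin = c/12.92 if c ≤ 0.04045, else ((c+0.055)/1.055)^2.4
  R: 25/255 ≈ 0.098039 > 0.04045 → ((0.098039+0.055)/1.055)^2.4 ≈ 0.009721
  G: 212/255 ≈ 0.831373 > 0.04045 → ((0.831373+0.055)/1.055)^2.4 ≈ 0.658375
  B: 175/255 ≈ 0.686275 > 0.04045 → ((0.686275+0.055)/1.055)^2.4 ≈ 0.428690
R_lin = 0.009721, G_lin = 0.658375, B_lin = 0.428690
L = 0.2126×R + 0.7152×G + 0.0722×B
L = 0.2126×0.009721 + 0.7152×0.658375 + 0.0722×0.428690
L ≈ 0.503888


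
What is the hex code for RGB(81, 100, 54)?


R = 81 → 51 (hex)
G = 100 → 64 (hex)
B = 54 → 36 (hex)
Hex = #516436


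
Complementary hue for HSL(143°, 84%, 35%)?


Complement = opposite side of color wheel = hue + 180°
H' = (143 + 180) mod 360 = 323°
S and L unchanged.
= HSL(323°, 84%, 35%)


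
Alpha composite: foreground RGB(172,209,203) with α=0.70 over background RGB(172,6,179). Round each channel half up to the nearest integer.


C = α×F + (1-α)×B, with 1-α = 0.30
R: 0.70×172 + 0.30×172 = 120.40 + 51.60 = 172.00 → 172
G: 0.70×209 + 0.30×6 = 146.30 + 1.80 = 148.10 → 148
B: 0.70×203 + 0.30×179 = 142.10 + 53.70 = 195.80 → 196
= RGB(172, 148, 196)


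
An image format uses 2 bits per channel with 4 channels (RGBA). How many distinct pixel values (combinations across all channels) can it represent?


Total bits = 2 bits/channel × 4 channels = 8 bits
Distinct pixel values = 2^8
= 256 pixel values


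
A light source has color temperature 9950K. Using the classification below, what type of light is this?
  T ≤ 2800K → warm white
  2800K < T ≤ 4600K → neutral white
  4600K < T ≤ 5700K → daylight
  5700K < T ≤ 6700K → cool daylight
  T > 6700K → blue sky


Temperature: 9950K
9950K > 6700K → blue sky
Classification: blue sky


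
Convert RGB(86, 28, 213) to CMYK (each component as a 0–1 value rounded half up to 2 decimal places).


R'=86/255≈0.3373, G'=28/255≈0.1098, B'=213/255≈0.8353
K = 1 - max(R',G',B') = 1 - 213/255 = 42/255 = 0.16470… → 0.16
(1-R'-K)/(1-K) simplifies to (max-R)/max with max = 213:
C = (213-86)/213 = 127/213 = 0.59624… → 0.60
M = (213-28)/213 = 185/213 = 0.86854… → 0.87
Y = (213-213)/213 = 0/213 = 0 → 0.00
= CMYK(0.60, 0.87, 0.00, 0.16)


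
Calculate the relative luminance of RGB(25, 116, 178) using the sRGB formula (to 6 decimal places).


Linearize each channel (sRGB transfer function): c = v/255; c_lin = c/12.92 if c ≤ 0.04045, else ((c+0.055)/1.055)^2.4
  R: 25/255 ≈ 0.098039 > 0.04045 → ((0.098039+0.055)/1.055)^2.4 ≈ 0.009721
  G: 116/255 ≈ 0.454902 > 0.04045 → ((0.454902+0.055)/1.055)^2.4 ≈ 0.174647
  B: 178/255 ≈ 0.698039 > 0.04045 → ((0.698039+0.055)/1.055)^2.4 ≈ 0.445201
R_lin = 0.009721, G_lin = 0.174647, B_lin = 0.445201
L = 0.2126×R + 0.7152×G + 0.0722×B
L = 0.2126×0.009721 + 0.7152×0.174647 + 0.0722×0.445201
L ≈ 0.159118


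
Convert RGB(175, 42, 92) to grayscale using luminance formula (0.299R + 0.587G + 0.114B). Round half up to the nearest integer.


Gray = 0.299×R + 0.587×G + 0.114×B
Gray = 0.299×175 + 0.587×42 + 0.114×92
Gray = 52.325 + 24.654 + 10.488
Gray = 87.467 → round half up → 87
Gray = 87


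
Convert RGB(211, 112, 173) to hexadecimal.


R = 211 → D3 (hex)
G = 112 → 70 (hex)
B = 173 → AD (hex)
Hex = #D370AD


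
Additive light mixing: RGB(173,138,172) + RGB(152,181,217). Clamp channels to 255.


Additive: each channel = min(255, C₁+C₂)
R: 173+152 = 325 → 255
G: 138+181 = 319 → 255
B: 172+217 = 389 → 255
= RGB(255, 255, 255)


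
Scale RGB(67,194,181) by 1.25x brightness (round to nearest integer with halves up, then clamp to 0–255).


Multiply each channel by 1.25, round half up, clamp to [0, 255]
R: 67×1.25 = 83.75 → round → 84
G: 194×1.25 = 242.5 → round → 243
B: 181×1.25 = 226.25 → round → 226
= RGB(84, 243, 226)


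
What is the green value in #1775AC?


Color: #1775AC
R = 17 = 23
G = 75 = 117
B = AC = 172
Green = 117


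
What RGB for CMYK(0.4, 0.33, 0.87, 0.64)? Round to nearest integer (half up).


R = 255 × (1-C) × (1-K) = 255 × 0.60 × 0.36 = 55.08 → 55
G = 255 × (1-M) × (1-K) = 255 × 0.67 × 0.36 = 61.506 → 62
B = 255 × (1-Y) × (1-K) = 255 × 0.13 × 0.36 = 11.934 → 12
= RGB(55, 62, 12)


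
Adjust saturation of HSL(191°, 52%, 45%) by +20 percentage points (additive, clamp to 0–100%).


Original S = 52%
Adjustment = +20 percentage points
New S = 52 + (20) = 72
Clamp to [0, 100] → 72
= HSL(191°, 72%, 45%)


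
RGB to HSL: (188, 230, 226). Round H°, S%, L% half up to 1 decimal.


Normalize: R'=188/255≈0.7373, G'=230/255≈0.9020, B'=226/255≈0.8863
Max=230/255, Min=188/255, Δ=Max-Min=42/255
L = (Max+Min)/2 = (230+188)/510 = 418/510 = 0.81960… → L = 82.0%
L > 0.5 → S = Δ/(2-Max-Min) = 42/(510-230-188) = 42/92 = 0.45652… → S = 45.7%
(the 1/255 factors cancel in S and H, so raw channel differences can be used)
Max is G' → H = 60 × ((B-R)/Δ + 2) = 60 × ((226-188)/42 + 2)
  38/42 + 2 = 0.9047… + 2 = 2.9047…
  H = 60 × 2.9047… = 174.285…° → H = 174.3°
= HSL(174.3°, 45.7%, 82.0%)


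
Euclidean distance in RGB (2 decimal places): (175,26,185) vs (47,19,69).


d = √[(R₁-R₂)² + (G₁-G₂)² + (B₁-B₂)²]
d = √[(175-47)² + (26-19)² + (185-69)²]
d = √[16384 + 49 + 13456]
d = √29889
d ≈ 172.88


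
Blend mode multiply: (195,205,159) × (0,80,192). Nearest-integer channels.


Multiply: C = A×B/255, rounded to nearest integer
R: 195×0/255 = 0/255 ≈ 0.000 → 0
G: 205×80/255 = 16400/255 ≈ 64.314 → 64
B: 159×192/255 = 30528/255 ≈ 119.718 → 120
= RGB(0, 64, 120)


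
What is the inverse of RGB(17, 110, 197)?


Invert: (255-R, 255-G, 255-B)
R: 255-17 = 238
G: 255-110 = 145
B: 255-197 = 58
= RGB(238, 145, 58)


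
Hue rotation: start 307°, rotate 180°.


New hue = (H + rotation) mod 360
New hue = (307 + 180) mod 360
= 487 mod 360
= 127°


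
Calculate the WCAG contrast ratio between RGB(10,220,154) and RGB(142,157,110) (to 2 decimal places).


Linearize each sRGB channel c=v/255: c/12.92 if c ≤ 0.04045 else ((c+0.055)/1.055)^2.4
L = 0.2126×R_lin + 0.7152×G_lin + 0.0722×B_lin
Color 1 (10,220,154):
  R=10: 10/255≈0.0392 ≤ 0.04045 → 0.0392/12.92 ≈ 0.00304
  G=220: 220/255≈0.8627 > 0.04045 → ((0.8627+0.055)/1.055)^2.4 ≈ 0.71569
  B=154: 154/255≈0.6039 > 0.04045 → ((0.6039+0.055)/1.055)^2.4 ≈ 0.32314
  L1 = 0.2126×0.00304 + 0.7152×0.71569 + 0.0722×0.32314 ≈ 0.53584
Color 2 (142,157,110):
  R=142: 142/255≈0.5569 > 0.04045 → ((0.5569+0.055)/1.055)^2.4 ≈ 0.27050
  G=157: 157/255≈0.6157 > 0.04045 → ((0.6157+0.055)/1.055)^2.4 ≈ 0.33716
  B=110: 110/255≈0.4314 > 0.04045 → ((0.4314+0.055)/1.055)^2.4 ≈ 0.15593
  L2 = 0.2126×0.27050 + 0.7152×0.33716 + 0.0722×0.15593 ≈ 0.30991
Lighter = 0.53584, Darker = 0.30991
Ratio = (L_lighter + 0.05) / (L_darker + 0.05)
Ratio = (0.53584 + 0.05) / (0.30991 + 0.05) = 0.58584 / 0.35991 ≈ 1.6278
Ratio ≈ 1.63:1


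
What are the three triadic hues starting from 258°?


Triadic: equally spaced at 120° intervals
H1 = 258°
H2 = (258 + 120) mod 360 = 18°
H3 = (258 + 240) mod 360 = 138°
Triadic = 258°, 18°, 138°


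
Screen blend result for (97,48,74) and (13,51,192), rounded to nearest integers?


Screen: C = 255 - (255-A)×(255-B)/255, rounded to nearest integer
R: 255 - (255-97)×(255-13)/255 = 255 - 38236/255 ≈ 255 - 149.945 = 105.055 → 105
G: 255 - (255-48)×(255-51)/255 = 255 - 42228/255 ≈ 255 - 165.600 = 89.400 → 89
B: 255 - (255-74)×(255-192)/255 = 255 - 11403/255 ≈ 255 - 44.718 = 210.282 → 210
= RGB(105, 89, 210)


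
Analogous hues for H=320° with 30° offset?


Base hue: 320°
Left analog: (320 - 30) mod 360 = 290°
Right analog: (320 + 30) mod 360 = 350°
Analogous hues = 290° and 350°


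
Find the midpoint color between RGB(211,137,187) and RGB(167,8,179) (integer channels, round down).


Midpoint: each channel = ⌊(C₁+C₂)/2⌋
R: ⌊(211+167)/2⌋ = 189
G: ⌊(137+8)/2⌋ = 72
B: ⌊(187+179)/2⌋ = 183
= RGB(189, 72, 183)


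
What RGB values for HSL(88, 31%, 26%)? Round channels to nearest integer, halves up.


H=88°, S=0.31, L=0.26
C = (1-|2L-1|)×S = (1-|-0.48|)×0.31 = 0.1612
H' = H/60 = 88/60 ≈ 1.4667; X = C×(1-|H' mod 2 - 1|) ≈ 0.0860
m = L - C/2 = 0.26 - 0.0806 = 0.1794
Sector ⌊H'⌋ = 1 → (R',G',B') = (≈0.0860, 0.1612, 0.0)
RGB = ((R'+m)×255, (G'+m)×255, (B'+m)×255) = (67.6702, 86.853, 45.747)
Round half up → RGB(68, 87, 46)


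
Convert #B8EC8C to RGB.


B8 → 184 (R)
EC → 236 (G)
8C → 140 (B)
= RGB(184, 236, 140)


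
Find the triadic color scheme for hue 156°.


Triadic: equally spaced at 120° intervals
H1 = 156°
H2 = (156 + 120) mod 360 = 276°
H3 = (156 + 240) mod 360 = 36°
Triadic = 156°, 276°, 36°


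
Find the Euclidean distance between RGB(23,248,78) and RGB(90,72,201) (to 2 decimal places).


d = √[(R₁-R₂)² + (G₁-G₂)² + (B₁-B₂)²]
d = √[(23-90)² + (248-72)² + (78-201)²]
d = √[4489 + 30976 + 15129]
d = √50594
d ≈ 224.93


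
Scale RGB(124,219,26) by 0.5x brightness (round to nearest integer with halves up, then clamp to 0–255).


Multiply each channel by 0.5, round half up, clamp to [0, 255]
R: 124×0.5 = 62
G: 219×0.5 = 109.5 → round → 110
B: 26×0.5 = 13
= RGB(62, 110, 13)


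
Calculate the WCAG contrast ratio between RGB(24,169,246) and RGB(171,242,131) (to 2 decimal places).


Linearize each sRGB channel c=v/255: c/12.92 if c ≤ 0.04045 else ((c+0.055)/1.055)^2.4
L = 0.2126×R_lin + 0.7152×G_lin + 0.0722×B_lin
Color 1 (24,169,246):
  R=24: 24/255≈0.0941 > 0.04045 → ((0.0941+0.055)/1.055)^2.4 ≈ 0.00913
  G=169: 169/255≈0.6627 > 0.04045 → ((0.6627+0.055)/1.055)^2.4 ≈ 0.39676
  B=246: 246/255≈0.9647 > 0.04045 → ((0.9647+0.055)/1.055)^2.4 ≈ 0.92158
  L1 = 0.2126×0.00913 + 0.7152×0.39676 + 0.0722×0.92158 ≈ 0.35224
Color 2 (171,242,131):
  R=171: 171/255≈0.6706 > 0.04045 → ((0.6706+0.055)/1.055)^2.4 ≈ 0.40724
  G=242: 242/255≈0.9490 > 0.04045 → ((0.9490+0.055)/1.055)^2.4 ≈ 0.88792
  B=131: 131/255≈0.5137 > 0.04045 → ((0.5137+0.055)/1.055)^2.4 ≈ 0.22697
  L2 = 0.2126×0.40724 + 0.7152×0.88792 + 0.0722×0.22697 ≈ 0.73801
Lighter = 0.73801, Darker = 0.35224
Ratio = (L_lighter + 0.05) / (L_darker + 0.05)
Ratio = (0.73801 + 0.05) / (0.35224 + 0.05) = 0.78801 / 0.40224 ≈ 1.9591
Ratio ≈ 1.96:1


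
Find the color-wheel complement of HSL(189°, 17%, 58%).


Complement = opposite side of color wheel = hue + 180°
H' = (189 + 180) mod 360 = 9°
S and L unchanged.
= HSL(9°, 17%, 58%)


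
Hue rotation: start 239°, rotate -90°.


New hue = (H + rotation) mod 360
New hue = (239 -90) mod 360
= 149 mod 360
= 149°


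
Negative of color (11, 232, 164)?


Invert: (255-R, 255-G, 255-B)
R: 255-11 = 244
G: 255-232 = 23
B: 255-164 = 91
= RGB(244, 23, 91)


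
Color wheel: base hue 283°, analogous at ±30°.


Base hue: 283°
Left analog: (283 - 30) mod 360 = 253°
Right analog: (283 + 30) mod 360 = 313°
Analogous hues = 253° and 313°


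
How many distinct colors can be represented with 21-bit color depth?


Colors = 2^bits = 2^21
= 2,097,152 colors


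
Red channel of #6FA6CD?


Color: #6FA6CD
R = 6F = 111
G = A6 = 166
B = CD = 205
Red = 111


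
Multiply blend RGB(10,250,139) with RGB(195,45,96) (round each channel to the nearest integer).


Multiply: C = A×B/255, rounded to nearest integer
R: 10×195/255 = 1950/255 ≈ 7.647 → 8
G: 250×45/255 = 11250/255 ≈ 44.118 → 44
B: 139×96/255 = 13344/255 ≈ 52.329 → 52
= RGB(8, 44, 52)


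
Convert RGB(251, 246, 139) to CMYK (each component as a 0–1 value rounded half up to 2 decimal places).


R'=251/255≈0.9843, G'=246/255≈0.9647, B'=139/255≈0.5451
K = 1 - max(R',G',B') = 1 - 251/255 = 4/255 = 0.01568… → 0.02
(1-R'-K)/(1-K) simplifies to (max-R)/max with max = 251:
C = (251-251)/251 = 0/251 = 0 → 0.00
M = (251-246)/251 = 5/251 = 0.01992… → 0.02
Y = (251-139)/251 = 112/251 = 0.44621… → 0.45
= CMYK(0.00, 0.02, 0.45, 0.02)


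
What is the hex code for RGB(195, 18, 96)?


R = 195 → C3 (hex)
G = 18 → 12 (hex)
B = 96 → 60 (hex)
Hex = #C31260


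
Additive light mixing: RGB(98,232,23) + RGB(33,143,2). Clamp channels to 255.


Additive: each channel = min(255, C₁+C₂)
R: 98+33 = 131 → 131
G: 232+143 = 375 → 255
B: 23+2 = 25 → 25
= RGB(131, 255, 25)


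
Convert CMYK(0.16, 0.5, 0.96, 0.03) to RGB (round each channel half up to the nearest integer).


R = 255 × (1-C) × (1-K) = 255 × 0.84 × 0.97 = 207.774 → 208
G = 255 × (1-M) × (1-K) = 255 × 0.50 × 0.97 = 123.675 → 124
B = 255 × (1-Y) × (1-K) = 255 × 0.04 × 0.97 = 9.894 → 10
= RGB(208, 124, 10)


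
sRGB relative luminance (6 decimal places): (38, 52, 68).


Linearize each channel (sRGB transfer function): c = v/255; c_lin = c/12.92 if c ≤ 0.04045, else ((c+0.055)/1.055)^2.4
  R: 38/255 ≈ 0.149020 > 0.04045 → ((0.149020+0.055)/1.055)^2.4 ≈ 0.019382
  G: 52/255 ≈ 0.203922 > 0.04045 → ((0.203922+0.055)/1.055)^2.4 ≈ 0.034340
  B: 68/255 ≈ 0.266667 > 0.04045 → ((0.266667+0.055)/1.055)^2.4 ≈ 0.057805
R_lin = 0.019382, G_lin = 0.034340, B_lin = 0.057805
L = 0.2126×R + 0.7152×G + 0.0722×B
L = 0.2126×0.019382 + 0.7152×0.034340 + 0.0722×0.057805
L ≈ 0.032854


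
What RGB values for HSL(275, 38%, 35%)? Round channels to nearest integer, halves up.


H=275°, S=0.38, L=0.35
C = (1-|2L-1|)×S = (1-|-0.30|)×0.38 = 0.266
H' = H/60 = 275/60 ≈ 4.5833; X = C×(1-|H' mod 2 - 1|) ≈ 0.1552
m = L - C/2 = 0.35 - 0.133 = 0.217
Sector ⌊H'⌋ = 4 → (R',G',B') = (≈0.1552, 0.0, 0.266)
RGB = ((R'+m)×255, (G'+m)×255, (B'+m)×255) = (94.9025, 55.335, 123.165)
Round half up → RGB(95, 55, 123)


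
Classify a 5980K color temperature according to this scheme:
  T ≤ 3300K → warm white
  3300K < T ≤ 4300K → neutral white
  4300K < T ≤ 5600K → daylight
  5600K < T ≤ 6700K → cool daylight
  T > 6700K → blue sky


Temperature: 5980K
5600K < 5980K ≤ 6700K → cool daylight
Classification: cool daylight


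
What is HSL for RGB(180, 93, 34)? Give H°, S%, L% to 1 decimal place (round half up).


Normalize: R'=180/255≈0.7059, G'=93/255≈0.3647, B'=34/255≈0.1333
Max=180/255, Min=34/255, Δ=Max-Min=146/255
L = (Max+Min)/2 = (180+34)/510 = 214/510 = 0.41960… → L = 42.0%
L ≤ 0.5 → S = Δ/(Max+Min) = 146/(180+34) = 146/214 = 0.68224… → S = 68.2%
(the 1/255 factors cancel in S and H, so raw channel differences can be used)
Max is R' → H = 60 × (((G-B)/Δ) mod 6) = 60 × (((93-34)/146) mod 6)
  59/146 = 0.4041…
  H = 60 × 0.4041… = 24.246…° → H = 24.2°
= HSL(24.2°, 68.2%, 42.0%)


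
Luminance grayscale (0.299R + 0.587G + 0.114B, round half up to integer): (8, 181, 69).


Gray = 0.299×R + 0.587×G + 0.114×B
Gray = 0.299×8 + 0.587×181 + 0.114×69
Gray = 2.392 + 106.247 + 7.866
Gray = 116.505 → round half up → 117
Gray = 117


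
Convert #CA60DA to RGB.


CA → 202 (R)
60 → 96 (G)
DA → 218 (B)
= RGB(202, 96, 218)


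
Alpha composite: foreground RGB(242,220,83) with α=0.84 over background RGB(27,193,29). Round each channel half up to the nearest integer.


C = α×F + (1-α)×B, with 1-α = 0.16
R: 0.84×242 + 0.16×27 = 203.28 + 4.32 = 207.60 → 208
G: 0.84×220 + 0.16×193 = 184.80 + 30.88 = 215.68 → 216
B: 0.84×83 + 0.16×29 = 69.72 + 4.64 = 74.36 → 74
= RGB(208, 216, 74)


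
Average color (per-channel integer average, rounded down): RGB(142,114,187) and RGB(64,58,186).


Midpoint: each channel = ⌊(C₁+C₂)/2⌋
R: ⌊(142+64)/2⌋ = 103
G: ⌊(114+58)/2⌋ = 86
B: ⌊(187+186)/2⌋ = 186
= RGB(103, 86, 186)


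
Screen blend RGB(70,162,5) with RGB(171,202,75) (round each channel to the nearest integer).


Screen: C = 255 - (255-A)×(255-B)/255, rounded to nearest integer
R: 255 - (255-70)×(255-171)/255 = 255 - 15540/255 ≈ 255 - 60.941 = 194.059 → 194
G: 255 - (255-162)×(255-202)/255 = 255 - 4929/255 ≈ 255 - 19.329 = 235.671 → 236
B: 255 - (255-5)×(255-75)/255 = 255 - 45000/255 ≈ 255 - 176.471 = 78.529 → 79
= RGB(194, 236, 79)


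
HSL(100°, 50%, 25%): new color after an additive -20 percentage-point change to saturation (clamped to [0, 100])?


Original S = 50%
Adjustment = -20 percentage points
New S = 50 + (-20) = 30
Clamp to [0, 100] → 30
= HSL(100°, 30%, 25%)


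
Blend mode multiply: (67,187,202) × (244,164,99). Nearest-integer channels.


Multiply: C = A×B/255, rounded to nearest integer
R: 67×244/255 = 16348/255 ≈ 64.110 → 64
G: 187×164/255 = 30668/255 ≈ 120.267 → 120
B: 202×99/255 = 19998/255 ≈ 78.424 → 78
= RGB(64, 120, 78)


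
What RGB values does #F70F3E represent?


F7 → 247 (R)
0F → 15 (G)
3E → 62 (B)
= RGB(247, 15, 62)


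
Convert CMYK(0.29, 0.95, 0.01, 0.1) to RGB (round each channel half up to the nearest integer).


R = 255 × (1-C) × (1-K) = 255 × 0.71 × 0.90 = 162.945 → 163
G = 255 × (1-M) × (1-K) = 255 × 0.05 × 0.90 = 11.475 → 11
B = 255 × (1-Y) × (1-K) = 255 × 0.99 × 0.90 = 227.205 → 227
= RGB(163, 11, 227)


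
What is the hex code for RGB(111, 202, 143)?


R = 111 → 6F (hex)
G = 202 → CA (hex)
B = 143 → 8F (hex)
Hex = #6FCA8F


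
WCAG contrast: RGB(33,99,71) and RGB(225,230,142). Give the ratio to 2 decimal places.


Linearize each sRGB channel c=v/255: c/12.92 if c ≤ 0.04045 else ((c+0.055)/1.055)^2.4
L = 0.2126×R_lin + 0.7152×G_lin + 0.0722×B_lin
Color 1 (33,99,71):
  R=33: 33/255≈0.1294 > 0.04045 → ((0.1294+0.055)/1.055)^2.4 ≈ 0.01521
  G=99: 99/255≈0.3882 > 0.04045 → ((0.3882+0.055)/1.055)^2.4 ≈ 0.12477
  B=71: 71/255≈0.2784 > 0.04045 → ((0.2784+0.055)/1.055)^2.4 ≈ 0.06301
  L1 = 0.2126×0.01521 + 0.7152×0.12477 + 0.0722×0.06301 ≈ 0.09702
Color 2 (225,230,142):
  R=225: 225/255≈0.8824 > 0.04045 → ((0.8824+0.055)/1.055)^2.4 ≈ 0.75294
  G=230: 230/255≈0.9020 > 0.04045 → ((0.9020+0.055)/1.055)^2.4 ≈ 0.79130
  B=142: 142/255≈0.5569 > 0.04045 → ((0.5569+0.055)/1.055)^2.4 ≈ 0.27050
  L2 = 0.2126×0.75294 + 0.7152×0.79130 + 0.0722×0.27050 ≈ 0.74554
Lighter = 0.74554, Darker = 0.09702
Ratio = (L_lighter + 0.05) / (L_darker + 0.05)
Ratio = (0.74554 + 0.05) / (0.09702 + 0.05) = 0.79554 / 0.14702 ≈ 5.4111
Ratio ≈ 5.41:1


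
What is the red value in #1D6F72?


Color: #1D6F72
R = 1D = 29
G = 6F = 111
B = 72 = 114
Red = 29


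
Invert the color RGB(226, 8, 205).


Invert: (255-R, 255-G, 255-B)
R: 255-226 = 29
G: 255-8 = 247
B: 255-205 = 50
= RGB(29, 247, 50)


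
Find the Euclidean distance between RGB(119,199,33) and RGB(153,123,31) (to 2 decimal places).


d = √[(R₁-R₂)² + (G₁-G₂)² + (B₁-B₂)²]
d = √[(119-153)² + (199-123)² + (33-31)²]
d = √[1156 + 5776 + 4]
d = √6936
d ≈ 83.28


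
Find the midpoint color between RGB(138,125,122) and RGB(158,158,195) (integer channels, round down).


Midpoint: each channel = ⌊(C₁+C₂)/2⌋
R: ⌊(138+158)/2⌋ = 148
G: ⌊(125+158)/2⌋ = 141
B: ⌊(122+195)/2⌋ = 158
= RGB(148, 141, 158)


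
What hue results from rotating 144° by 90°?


New hue = (H + rotation) mod 360
New hue = (144 + 90) mod 360
= 234 mod 360
= 234°


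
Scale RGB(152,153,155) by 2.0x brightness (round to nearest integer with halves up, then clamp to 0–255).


Multiply each channel by 2.0, round half up, clamp to [0, 255]
R: 152×2.0 = 304 → clamp → 255
G: 153×2.0 = 306 → clamp → 255
B: 155×2.0 = 310 → clamp → 255
= RGB(255, 255, 255)


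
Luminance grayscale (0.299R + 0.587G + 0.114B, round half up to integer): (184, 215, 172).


Gray = 0.299×R + 0.587×G + 0.114×B
Gray = 0.299×184 + 0.587×215 + 0.114×172
Gray = 55.016 + 126.205 + 19.608
Gray = 200.829 → round half up → 201
Gray = 201


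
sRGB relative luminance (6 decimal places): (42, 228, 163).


Linearize each channel (sRGB transfer function): c = v/255; c_lin = c/12.92 if c ≤ 0.04045, else ((c+0.055)/1.055)^2.4
  R: 42/255 ≈ 0.164706 > 0.04045 → ((0.164706+0.055)/1.055)^2.4 ≈ 0.023153
  G: 228/255 ≈ 0.894118 > 0.04045 → ((0.894118+0.055)/1.055)^2.4 ≈ 0.775822
  B: 163/255 ≈ 0.639216 > 0.04045 → ((0.639216+0.055)/1.055)^2.4 ≈ 0.366253
R_lin = 0.023153, G_lin = 0.775822, B_lin = 0.366253
L = 0.2126×R + 0.7152×G + 0.0722×B
L = 0.2126×0.023153 + 0.7152×0.775822 + 0.0722×0.366253
L ≈ 0.586234
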